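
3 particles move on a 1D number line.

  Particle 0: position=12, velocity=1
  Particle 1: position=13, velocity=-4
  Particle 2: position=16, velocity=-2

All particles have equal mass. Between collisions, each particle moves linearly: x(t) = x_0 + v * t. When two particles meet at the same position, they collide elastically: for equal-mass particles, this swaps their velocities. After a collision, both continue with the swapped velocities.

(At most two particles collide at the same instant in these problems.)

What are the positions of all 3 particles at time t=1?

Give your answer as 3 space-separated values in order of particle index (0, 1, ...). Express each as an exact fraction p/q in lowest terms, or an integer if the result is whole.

Collision at t=1/5: particles 0 and 1 swap velocities; positions: p0=61/5 p1=61/5 p2=78/5; velocities now: v0=-4 v1=1 v2=-2
Advance to t=1 (no further collisions before then); velocities: v0=-4 v1=1 v2=-2; positions = 9 13 14

Answer: 9 13 14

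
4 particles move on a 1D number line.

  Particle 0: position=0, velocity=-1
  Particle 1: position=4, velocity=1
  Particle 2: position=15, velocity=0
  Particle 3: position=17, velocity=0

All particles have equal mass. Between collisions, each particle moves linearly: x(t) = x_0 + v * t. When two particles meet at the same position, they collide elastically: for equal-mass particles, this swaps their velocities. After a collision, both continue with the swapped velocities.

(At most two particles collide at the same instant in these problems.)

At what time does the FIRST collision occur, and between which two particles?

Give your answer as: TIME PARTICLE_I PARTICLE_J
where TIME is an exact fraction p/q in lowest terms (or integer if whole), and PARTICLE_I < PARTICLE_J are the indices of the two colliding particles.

Answer: 11 1 2

Derivation:
Pair (0,1): pos 0,4 vel -1,1 -> not approaching (rel speed -2 <= 0)
Pair (1,2): pos 4,15 vel 1,0 -> gap=11, closing at 1/unit, collide at t=11
Pair (2,3): pos 15,17 vel 0,0 -> not approaching (rel speed 0 <= 0)
Earliest collision: t=11 between 1 and 2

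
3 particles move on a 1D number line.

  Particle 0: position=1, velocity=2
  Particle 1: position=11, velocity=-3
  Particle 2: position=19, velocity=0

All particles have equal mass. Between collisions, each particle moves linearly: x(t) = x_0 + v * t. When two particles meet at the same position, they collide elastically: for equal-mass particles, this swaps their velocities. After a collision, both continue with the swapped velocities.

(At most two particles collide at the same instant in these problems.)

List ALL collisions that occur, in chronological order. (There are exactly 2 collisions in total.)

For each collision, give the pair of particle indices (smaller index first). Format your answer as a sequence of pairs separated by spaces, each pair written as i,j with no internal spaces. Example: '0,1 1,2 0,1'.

Answer: 0,1 1,2

Derivation:
Collision at t=2: particles 0 and 1 swap velocities; positions: p0=5 p1=5 p2=19; velocities now: v0=-3 v1=2 v2=0
Collision at t=9: particles 1 and 2 swap velocities; positions: p0=-16 p1=19 p2=19; velocities now: v0=-3 v1=0 v2=2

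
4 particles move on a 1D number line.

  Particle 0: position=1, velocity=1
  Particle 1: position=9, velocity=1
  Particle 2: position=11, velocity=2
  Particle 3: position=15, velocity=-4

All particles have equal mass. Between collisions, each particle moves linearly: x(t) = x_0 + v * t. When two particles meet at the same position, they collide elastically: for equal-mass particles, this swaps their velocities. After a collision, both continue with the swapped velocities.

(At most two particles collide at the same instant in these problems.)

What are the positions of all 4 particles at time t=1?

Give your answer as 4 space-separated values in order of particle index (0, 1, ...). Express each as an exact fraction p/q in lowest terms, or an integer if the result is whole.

Answer: 2 10 11 13

Derivation:
Collision at t=2/3: particles 2 and 3 swap velocities; positions: p0=5/3 p1=29/3 p2=37/3 p3=37/3; velocities now: v0=1 v1=1 v2=-4 v3=2
Advance to t=1 (no further collisions before then); velocities: v0=1 v1=1 v2=-4 v3=2; positions = 2 10 11 13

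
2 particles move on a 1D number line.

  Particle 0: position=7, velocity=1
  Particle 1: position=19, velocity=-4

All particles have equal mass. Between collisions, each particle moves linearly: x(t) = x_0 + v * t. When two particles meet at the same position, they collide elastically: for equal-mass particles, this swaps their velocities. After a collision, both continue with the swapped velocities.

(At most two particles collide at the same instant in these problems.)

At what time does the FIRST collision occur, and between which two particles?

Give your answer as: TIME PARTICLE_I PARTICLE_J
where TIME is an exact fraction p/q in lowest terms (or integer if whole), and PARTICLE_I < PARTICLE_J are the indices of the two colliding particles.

Answer: 12/5 0 1

Derivation:
Pair (0,1): pos 7,19 vel 1,-4 -> gap=12, closing at 5/unit, collide at t=12/5
Earliest collision: t=12/5 between 0 and 1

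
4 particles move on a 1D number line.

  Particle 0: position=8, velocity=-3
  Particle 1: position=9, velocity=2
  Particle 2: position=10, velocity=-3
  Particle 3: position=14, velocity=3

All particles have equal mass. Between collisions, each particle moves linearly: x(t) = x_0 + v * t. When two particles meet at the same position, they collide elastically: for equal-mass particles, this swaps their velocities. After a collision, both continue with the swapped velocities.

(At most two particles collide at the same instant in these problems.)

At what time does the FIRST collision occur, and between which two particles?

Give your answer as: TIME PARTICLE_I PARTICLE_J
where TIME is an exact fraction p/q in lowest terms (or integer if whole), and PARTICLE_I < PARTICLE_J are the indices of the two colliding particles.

Answer: 1/5 1 2

Derivation:
Pair (0,1): pos 8,9 vel -3,2 -> not approaching (rel speed -5 <= 0)
Pair (1,2): pos 9,10 vel 2,-3 -> gap=1, closing at 5/unit, collide at t=1/5
Pair (2,3): pos 10,14 vel -3,3 -> not approaching (rel speed -6 <= 0)
Earliest collision: t=1/5 between 1 and 2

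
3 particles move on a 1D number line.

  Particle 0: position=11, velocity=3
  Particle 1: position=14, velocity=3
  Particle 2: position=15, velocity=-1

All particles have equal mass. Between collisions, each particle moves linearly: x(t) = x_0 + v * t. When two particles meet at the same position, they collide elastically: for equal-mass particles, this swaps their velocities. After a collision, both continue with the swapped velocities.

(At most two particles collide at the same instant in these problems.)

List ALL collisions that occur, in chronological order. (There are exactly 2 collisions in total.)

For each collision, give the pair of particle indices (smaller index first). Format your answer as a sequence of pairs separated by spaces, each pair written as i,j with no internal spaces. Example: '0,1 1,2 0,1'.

Collision at t=1/4: particles 1 and 2 swap velocities; positions: p0=47/4 p1=59/4 p2=59/4; velocities now: v0=3 v1=-1 v2=3
Collision at t=1: particles 0 and 1 swap velocities; positions: p0=14 p1=14 p2=17; velocities now: v0=-1 v1=3 v2=3

Answer: 1,2 0,1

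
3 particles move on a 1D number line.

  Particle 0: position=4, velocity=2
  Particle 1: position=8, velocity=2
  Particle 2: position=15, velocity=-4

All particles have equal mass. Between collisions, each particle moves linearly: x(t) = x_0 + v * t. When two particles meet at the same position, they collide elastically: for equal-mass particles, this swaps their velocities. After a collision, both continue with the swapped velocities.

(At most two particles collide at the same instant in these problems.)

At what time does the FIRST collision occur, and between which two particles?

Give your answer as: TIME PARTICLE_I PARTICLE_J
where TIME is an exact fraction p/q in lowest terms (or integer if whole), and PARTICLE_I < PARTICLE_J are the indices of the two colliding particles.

Pair (0,1): pos 4,8 vel 2,2 -> not approaching (rel speed 0 <= 0)
Pair (1,2): pos 8,15 vel 2,-4 -> gap=7, closing at 6/unit, collide at t=7/6
Earliest collision: t=7/6 between 1 and 2

Answer: 7/6 1 2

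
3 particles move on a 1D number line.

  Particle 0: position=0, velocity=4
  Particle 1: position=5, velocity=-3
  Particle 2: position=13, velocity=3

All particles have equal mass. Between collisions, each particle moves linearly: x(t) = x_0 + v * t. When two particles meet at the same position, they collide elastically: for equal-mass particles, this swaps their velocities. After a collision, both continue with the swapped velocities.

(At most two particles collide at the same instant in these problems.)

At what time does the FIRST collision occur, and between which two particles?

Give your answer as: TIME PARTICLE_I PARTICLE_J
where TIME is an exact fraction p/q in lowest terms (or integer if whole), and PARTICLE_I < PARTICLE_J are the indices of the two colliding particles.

Pair (0,1): pos 0,5 vel 4,-3 -> gap=5, closing at 7/unit, collide at t=5/7
Pair (1,2): pos 5,13 vel -3,3 -> not approaching (rel speed -6 <= 0)
Earliest collision: t=5/7 between 0 and 1

Answer: 5/7 0 1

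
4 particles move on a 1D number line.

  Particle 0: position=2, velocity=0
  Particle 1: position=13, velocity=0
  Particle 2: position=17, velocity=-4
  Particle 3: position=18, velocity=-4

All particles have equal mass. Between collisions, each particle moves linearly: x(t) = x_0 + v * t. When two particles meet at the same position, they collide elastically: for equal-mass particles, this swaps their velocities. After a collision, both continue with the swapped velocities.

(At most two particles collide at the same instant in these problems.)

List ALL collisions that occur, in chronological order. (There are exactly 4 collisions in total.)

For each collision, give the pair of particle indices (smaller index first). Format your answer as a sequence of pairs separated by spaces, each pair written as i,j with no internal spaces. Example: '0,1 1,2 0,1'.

Answer: 1,2 2,3 0,1 1,2

Derivation:
Collision at t=1: particles 1 and 2 swap velocities; positions: p0=2 p1=13 p2=13 p3=14; velocities now: v0=0 v1=-4 v2=0 v3=-4
Collision at t=5/4: particles 2 and 3 swap velocities; positions: p0=2 p1=12 p2=13 p3=13; velocities now: v0=0 v1=-4 v2=-4 v3=0
Collision at t=15/4: particles 0 and 1 swap velocities; positions: p0=2 p1=2 p2=3 p3=13; velocities now: v0=-4 v1=0 v2=-4 v3=0
Collision at t=4: particles 1 and 2 swap velocities; positions: p0=1 p1=2 p2=2 p3=13; velocities now: v0=-4 v1=-4 v2=0 v3=0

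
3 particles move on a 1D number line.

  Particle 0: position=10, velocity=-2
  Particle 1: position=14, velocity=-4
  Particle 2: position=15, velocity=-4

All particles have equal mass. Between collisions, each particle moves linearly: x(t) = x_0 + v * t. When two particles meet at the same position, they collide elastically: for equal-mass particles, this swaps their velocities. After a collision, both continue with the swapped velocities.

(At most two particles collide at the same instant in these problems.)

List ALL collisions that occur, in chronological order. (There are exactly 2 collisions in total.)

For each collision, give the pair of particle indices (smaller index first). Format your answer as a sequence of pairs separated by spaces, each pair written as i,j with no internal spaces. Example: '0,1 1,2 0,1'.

Collision at t=2: particles 0 and 1 swap velocities; positions: p0=6 p1=6 p2=7; velocities now: v0=-4 v1=-2 v2=-4
Collision at t=5/2: particles 1 and 2 swap velocities; positions: p0=4 p1=5 p2=5; velocities now: v0=-4 v1=-4 v2=-2

Answer: 0,1 1,2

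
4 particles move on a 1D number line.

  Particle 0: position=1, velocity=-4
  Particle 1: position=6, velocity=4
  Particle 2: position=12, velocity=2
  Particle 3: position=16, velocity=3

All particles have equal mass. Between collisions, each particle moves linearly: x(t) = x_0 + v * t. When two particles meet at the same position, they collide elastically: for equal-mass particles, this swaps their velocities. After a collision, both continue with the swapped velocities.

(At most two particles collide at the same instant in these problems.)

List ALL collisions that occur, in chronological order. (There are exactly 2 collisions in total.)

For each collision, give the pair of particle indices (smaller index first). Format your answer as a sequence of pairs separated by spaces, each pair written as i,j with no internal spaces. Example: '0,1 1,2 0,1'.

Collision at t=3: particles 1 and 2 swap velocities; positions: p0=-11 p1=18 p2=18 p3=25; velocities now: v0=-4 v1=2 v2=4 v3=3
Collision at t=10: particles 2 and 3 swap velocities; positions: p0=-39 p1=32 p2=46 p3=46; velocities now: v0=-4 v1=2 v2=3 v3=4

Answer: 1,2 2,3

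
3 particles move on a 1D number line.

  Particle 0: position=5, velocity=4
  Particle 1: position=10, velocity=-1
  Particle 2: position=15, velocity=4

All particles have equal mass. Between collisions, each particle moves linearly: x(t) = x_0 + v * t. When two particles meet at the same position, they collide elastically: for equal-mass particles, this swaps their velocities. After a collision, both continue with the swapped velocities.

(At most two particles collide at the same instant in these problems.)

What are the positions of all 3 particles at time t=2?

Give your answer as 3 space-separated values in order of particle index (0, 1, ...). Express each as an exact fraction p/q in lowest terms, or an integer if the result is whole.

Answer: 8 13 23

Derivation:
Collision at t=1: particles 0 and 1 swap velocities; positions: p0=9 p1=9 p2=19; velocities now: v0=-1 v1=4 v2=4
Advance to t=2 (no further collisions before then); velocities: v0=-1 v1=4 v2=4; positions = 8 13 23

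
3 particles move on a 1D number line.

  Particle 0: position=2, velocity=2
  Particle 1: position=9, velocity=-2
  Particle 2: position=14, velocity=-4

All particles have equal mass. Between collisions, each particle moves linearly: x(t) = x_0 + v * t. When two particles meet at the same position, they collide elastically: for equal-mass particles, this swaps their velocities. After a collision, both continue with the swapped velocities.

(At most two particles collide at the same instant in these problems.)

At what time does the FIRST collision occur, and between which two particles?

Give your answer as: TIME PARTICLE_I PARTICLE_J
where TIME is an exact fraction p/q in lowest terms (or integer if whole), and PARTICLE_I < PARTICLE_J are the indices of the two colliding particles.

Answer: 7/4 0 1

Derivation:
Pair (0,1): pos 2,9 vel 2,-2 -> gap=7, closing at 4/unit, collide at t=7/4
Pair (1,2): pos 9,14 vel -2,-4 -> gap=5, closing at 2/unit, collide at t=5/2
Earliest collision: t=7/4 between 0 and 1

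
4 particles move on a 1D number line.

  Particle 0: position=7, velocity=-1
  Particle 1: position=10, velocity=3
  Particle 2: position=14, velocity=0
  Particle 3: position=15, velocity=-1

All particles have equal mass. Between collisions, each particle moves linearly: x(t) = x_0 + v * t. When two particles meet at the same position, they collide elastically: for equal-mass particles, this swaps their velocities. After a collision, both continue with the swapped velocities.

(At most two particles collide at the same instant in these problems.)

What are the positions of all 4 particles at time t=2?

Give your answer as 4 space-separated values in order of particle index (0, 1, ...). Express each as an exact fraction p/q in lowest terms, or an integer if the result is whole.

Answer: 5 13 14 16

Derivation:
Collision at t=1: particles 2 and 3 swap velocities; positions: p0=6 p1=13 p2=14 p3=14; velocities now: v0=-1 v1=3 v2=-1 v3=0
Collision at t=5/4: particles 1 and 2 swap velocities; positions: p0=23/4 p1=55/4 p2=55/4 p3=14; velocities now: v0=-1 v1=-1 v2=3 v3=0
Collision at t=4/3: particles 2 and 3 swap velocities; positions: p0=17/3 p1=41/3 p2=14 p3=14; velocities now: v0=-1 v1=-1 v2=0 v3=3
Advance to t=2 (no further collisions before then); velocities: v0=-1 v1=-1 v2=0 v3=3; positions = 5 13 14 16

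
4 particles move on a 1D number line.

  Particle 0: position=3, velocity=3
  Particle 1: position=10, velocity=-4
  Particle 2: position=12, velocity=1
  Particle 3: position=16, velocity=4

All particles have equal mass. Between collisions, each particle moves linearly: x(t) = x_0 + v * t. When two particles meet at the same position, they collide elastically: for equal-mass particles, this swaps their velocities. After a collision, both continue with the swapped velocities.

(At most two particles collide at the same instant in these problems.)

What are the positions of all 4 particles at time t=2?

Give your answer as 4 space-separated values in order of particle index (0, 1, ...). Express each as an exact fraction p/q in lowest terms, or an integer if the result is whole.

Collision at t=1: particles 0 and 1 swap velocities; positions: p0=6 p1=6 p2=13 p3=20; velocities now: v0=-4 v1=3 v2=1 v3=4
Advance to t=2 (no further collisions before then); velocities: v0=-4 v1=3 v2=1 v3=4; positions = 2 9 14 24

Answer: 2 9 14 24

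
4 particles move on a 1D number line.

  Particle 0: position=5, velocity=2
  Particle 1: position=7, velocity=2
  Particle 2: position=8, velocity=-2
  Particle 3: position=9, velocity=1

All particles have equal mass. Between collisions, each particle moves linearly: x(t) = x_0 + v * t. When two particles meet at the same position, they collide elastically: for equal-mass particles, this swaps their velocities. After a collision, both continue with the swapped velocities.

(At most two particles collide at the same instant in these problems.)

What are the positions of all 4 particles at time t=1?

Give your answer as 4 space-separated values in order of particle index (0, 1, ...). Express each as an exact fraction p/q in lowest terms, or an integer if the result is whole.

Collision at t=1/4: particles 1 and 2 swap velocities; positions: p0=11/2 p1=15/2 p2=15/2 p3=37/4; velocities now: v0=2 v1=-2 v2=2 v3=1
Collision at t=3/4: particles 0 and 1 swap velocities; positions: p0=13/2 p1=13/2 p2=17/2 p3=39/4; velocities now: v0=-2 v1=2 v2=2 v3=1
Advance to t=1 (no further collisions before then); velocities: v0=-2 v1=2 v2=2 v3=1; positions = 6 7 9 10

Answer: 6 7 9 10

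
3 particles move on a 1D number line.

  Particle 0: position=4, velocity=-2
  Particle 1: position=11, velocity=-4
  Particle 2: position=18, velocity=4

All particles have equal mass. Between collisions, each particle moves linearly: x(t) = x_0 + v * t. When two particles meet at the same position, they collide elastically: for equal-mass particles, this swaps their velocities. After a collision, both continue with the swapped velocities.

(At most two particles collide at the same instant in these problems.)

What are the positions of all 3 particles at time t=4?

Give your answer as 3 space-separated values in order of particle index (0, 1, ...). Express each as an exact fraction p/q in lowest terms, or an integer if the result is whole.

Collision at t=7/2: particles 0 and 1 swap velocities; positions: p0=-3 p1=-3 p2=32; velocities now: v0=-4 v1=-2 v2=4
Advance to t=4 (no further collisions before then); velocities: v0=-4 v1=-2 v2=4; positions = -5 -4 34

Answer: -5 -4 34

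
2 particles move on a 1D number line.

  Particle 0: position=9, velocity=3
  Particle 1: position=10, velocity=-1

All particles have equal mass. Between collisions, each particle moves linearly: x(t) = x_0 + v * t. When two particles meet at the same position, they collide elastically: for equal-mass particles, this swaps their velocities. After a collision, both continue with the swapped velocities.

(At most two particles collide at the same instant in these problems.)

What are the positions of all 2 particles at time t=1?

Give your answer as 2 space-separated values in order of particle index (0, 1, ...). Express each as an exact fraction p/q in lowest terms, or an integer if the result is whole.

Collision at t=1/4: particles 0 and 1 swap velocities; positions: p0=39/4 p1=39/4; velocities now: v0=-1 v1=3
Advance to t=1 (no further collisions before then); velocities: v0=-1 v1=3; positions = 9 12

Answer: 9 12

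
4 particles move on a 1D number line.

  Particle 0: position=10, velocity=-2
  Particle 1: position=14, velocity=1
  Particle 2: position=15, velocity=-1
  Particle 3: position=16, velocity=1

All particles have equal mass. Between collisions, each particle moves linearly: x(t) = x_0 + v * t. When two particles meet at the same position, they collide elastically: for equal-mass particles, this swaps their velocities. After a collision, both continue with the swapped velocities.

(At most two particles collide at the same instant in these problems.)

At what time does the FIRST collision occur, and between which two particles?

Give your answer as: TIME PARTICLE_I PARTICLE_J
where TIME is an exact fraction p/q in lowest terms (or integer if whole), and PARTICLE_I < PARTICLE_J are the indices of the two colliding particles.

Pair (0,1): pos 10,14 vel -2,1 -> not approaching (rel speed -3 <= 0)
Pair (1,2): pos 14,15 vel 1,-1 -> gap=1, closing at 2/unit, collide at t=1/2
Pair (2,3): pos 15,16 vel -1,1 -> not approaching (rel speed -2 <= 0)
Earliest collision: t=1/2 between 1 and 2

Answer: 1/2 1 2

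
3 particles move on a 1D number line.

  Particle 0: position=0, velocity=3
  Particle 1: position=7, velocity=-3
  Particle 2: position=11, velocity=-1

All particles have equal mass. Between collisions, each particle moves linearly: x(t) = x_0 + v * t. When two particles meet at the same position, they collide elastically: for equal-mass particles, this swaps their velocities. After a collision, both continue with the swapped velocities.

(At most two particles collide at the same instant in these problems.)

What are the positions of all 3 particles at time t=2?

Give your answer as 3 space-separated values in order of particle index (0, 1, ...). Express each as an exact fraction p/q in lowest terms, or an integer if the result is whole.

Collision at t=7/6: particles 0 and 1 swap velocities; positions: p0=7/2 p1=7/2 p2=59/6; velocities now: v0=-3 v1=3 v2=-1
Advance to t=2 (no further collisions before then); velocities: v0=-3 v1=3 v2=-1; positions = 1 6 9

Answer: 1 6 9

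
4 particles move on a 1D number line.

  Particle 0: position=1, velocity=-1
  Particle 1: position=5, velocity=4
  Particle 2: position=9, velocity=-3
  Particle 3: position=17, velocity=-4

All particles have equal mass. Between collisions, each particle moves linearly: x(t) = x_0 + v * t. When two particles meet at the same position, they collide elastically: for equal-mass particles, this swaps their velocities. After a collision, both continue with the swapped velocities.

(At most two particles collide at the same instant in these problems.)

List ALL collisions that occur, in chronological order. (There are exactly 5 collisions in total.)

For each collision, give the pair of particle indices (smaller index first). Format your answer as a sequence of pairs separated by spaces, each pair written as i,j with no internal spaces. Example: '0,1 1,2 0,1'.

Answer: 1,2 2,3 0,1 1,2 0,1

Derivation:
Collision at t=4/7: particles 1 and 2 swap velocities; positions: p0=3/7 p1=51/7 p2=51/7 p3=103/7; velocities now: v0=-1 v1=-3 v2=4 v3=-4
Collision at t=3/2: particles 2 and 3 swap velocities; positions: p0=-1/2 p1=9/2 p2=11 p3=11; velocities now: v0=-1 v1=-3 v2=-4 v3=4
Collision at t=4: particles 0 and 1 swap velocities; positions: p0=-3 p1=-3 p2=1 p3=21; velocities now: v0=-3 v1=-1 v2=-4 v3=4
Collision at t=16/3: particles 1 and 2 swap velocities; positions: p0=-7 p1=-13/3 p2=-13/3 p3=79/3; velocities now: v0=-3 v1=-4 v2=-1 v3=4
Collision at t=8: particles 0 and 1 swap velocities; positions: p0=-15 p1=-15 p2=-7 p3=37; velocities now: v0=-4 v1=-3 v2=-1 v3=4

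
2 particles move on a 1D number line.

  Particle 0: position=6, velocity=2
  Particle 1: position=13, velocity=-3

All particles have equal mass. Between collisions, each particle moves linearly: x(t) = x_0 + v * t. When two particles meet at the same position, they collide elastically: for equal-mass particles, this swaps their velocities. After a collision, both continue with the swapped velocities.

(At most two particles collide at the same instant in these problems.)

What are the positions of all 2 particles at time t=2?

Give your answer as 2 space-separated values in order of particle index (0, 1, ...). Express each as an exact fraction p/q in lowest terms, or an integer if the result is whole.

Answer: 7 10

Derivation:
Collision at t=7/5: particles 0 and 1 swap velocities; positions: p0=44/5 p1=44/5; velocities now: v0=-3 v1=2
Advance to t=2 (no further collisions before then); velocities: v0=-3 v1=2; positions = 7 10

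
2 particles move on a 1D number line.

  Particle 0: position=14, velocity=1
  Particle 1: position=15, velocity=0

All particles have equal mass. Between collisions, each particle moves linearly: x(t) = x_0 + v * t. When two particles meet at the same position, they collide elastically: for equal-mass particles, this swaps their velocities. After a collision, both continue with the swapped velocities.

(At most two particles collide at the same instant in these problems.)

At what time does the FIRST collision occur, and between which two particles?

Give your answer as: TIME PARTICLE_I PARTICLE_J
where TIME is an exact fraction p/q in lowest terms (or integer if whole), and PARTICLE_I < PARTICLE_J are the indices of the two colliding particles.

Pair (0,1): pos 14,15 vel 1,0 -> gap=1, closing at 1/unit, collide at t=1
Earliest collision: t=1 between 0 and 1

Answer: 1 0 1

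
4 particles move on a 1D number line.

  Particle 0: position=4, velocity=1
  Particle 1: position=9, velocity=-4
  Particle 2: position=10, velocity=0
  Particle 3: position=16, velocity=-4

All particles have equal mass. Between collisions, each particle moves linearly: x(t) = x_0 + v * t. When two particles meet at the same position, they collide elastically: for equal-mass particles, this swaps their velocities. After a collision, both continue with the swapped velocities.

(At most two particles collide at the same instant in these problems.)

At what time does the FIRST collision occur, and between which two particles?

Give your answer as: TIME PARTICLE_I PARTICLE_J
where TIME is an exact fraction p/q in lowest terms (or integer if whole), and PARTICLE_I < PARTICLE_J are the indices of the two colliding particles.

Answer: 1 0 1

Derivation:
Pair (0,1): pos 4,9 vel 1,-4 -> gap=5, closing at 5/unit, collide at t=1
Pair (1,2): pos 9,10 vel -4,0 -> not approaching (rel speed -4 <= 0)
Pair (2,3): pos 10,16 vel 0,-4 -> gap=6, closing at 4/unit, collide at t=3/2
Earliest collision: t=1 between 0 and 1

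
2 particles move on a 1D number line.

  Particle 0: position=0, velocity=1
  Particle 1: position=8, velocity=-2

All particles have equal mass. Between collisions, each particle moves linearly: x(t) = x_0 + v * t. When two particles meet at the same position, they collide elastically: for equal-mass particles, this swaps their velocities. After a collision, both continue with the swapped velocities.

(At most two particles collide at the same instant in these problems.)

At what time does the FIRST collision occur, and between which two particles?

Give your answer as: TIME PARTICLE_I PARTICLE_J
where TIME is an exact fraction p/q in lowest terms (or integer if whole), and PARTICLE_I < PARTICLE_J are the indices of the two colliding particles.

Pair (0,1): pos 0,8 vel 1,-2 -> gap=8, closing at 3/unit, collide at t=8/3
Earliest collision: t=8/3 between 0 and 1

Answer: 8/3 0 1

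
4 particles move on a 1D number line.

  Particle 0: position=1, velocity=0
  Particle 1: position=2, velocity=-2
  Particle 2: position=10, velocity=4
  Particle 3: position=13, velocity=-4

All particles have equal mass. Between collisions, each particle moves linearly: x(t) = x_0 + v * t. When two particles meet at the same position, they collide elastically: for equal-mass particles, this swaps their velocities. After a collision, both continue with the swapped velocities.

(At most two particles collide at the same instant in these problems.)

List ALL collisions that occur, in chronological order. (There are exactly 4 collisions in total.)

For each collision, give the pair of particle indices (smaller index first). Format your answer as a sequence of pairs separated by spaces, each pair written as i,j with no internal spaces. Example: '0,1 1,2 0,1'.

Collision at t=3/8: particles 2 and 3 swap velocities; positions: p0=1 p1=5/4 p2=23/2 p3=23/2; velocities now: v0=0 v1=-2 v2=-4 v3=4
Collision at t=1/2: particles 0 and 1 swap velocities; positions: p0=1 p1=1 p2=11 p3=12; velocities now: v0=-2 v1=0 v2=-4 v3=4
Collision at t=3: particles 1 and 2 swap velocities; positions: p0=-4 p1=1 p2=1 p3=22; velocities now: v0=-2 v1=-4 v2=0 v3=4
Collision at t=11/2: particles 0 and 1 swap velocities; positions: p0=-9 p1=-9 p2=1 p3=32; velocities now: v0=-4 v1=-2 v2=0 v3=4

Answer: 2,3 0,1 1,2 0,1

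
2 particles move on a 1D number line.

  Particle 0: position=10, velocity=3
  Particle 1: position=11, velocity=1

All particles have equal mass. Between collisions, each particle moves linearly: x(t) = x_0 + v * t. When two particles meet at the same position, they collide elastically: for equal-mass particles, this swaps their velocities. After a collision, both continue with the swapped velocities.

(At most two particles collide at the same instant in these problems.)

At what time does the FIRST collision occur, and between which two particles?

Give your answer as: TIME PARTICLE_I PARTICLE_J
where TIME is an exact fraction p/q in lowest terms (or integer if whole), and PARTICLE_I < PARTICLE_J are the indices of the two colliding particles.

Pair (0,1): pos 10,11 vel 3,1 -> gap=1, closing at 2/unit, collide at t=1/2
Earliest collision: t=1/2 between 0 and 1

Answer: 1/2 0 1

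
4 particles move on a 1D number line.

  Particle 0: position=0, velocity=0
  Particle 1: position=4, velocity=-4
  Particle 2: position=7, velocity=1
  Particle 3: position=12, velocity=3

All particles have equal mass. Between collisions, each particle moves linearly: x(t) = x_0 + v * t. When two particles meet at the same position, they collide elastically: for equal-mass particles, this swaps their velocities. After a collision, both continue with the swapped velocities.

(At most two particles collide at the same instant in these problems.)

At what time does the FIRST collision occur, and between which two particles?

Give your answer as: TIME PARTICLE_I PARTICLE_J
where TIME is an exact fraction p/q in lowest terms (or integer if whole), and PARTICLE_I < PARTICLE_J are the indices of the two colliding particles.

Pair (0,1): pos 0,4 vel 0,-4 -> gap=4, closing at 4/unit, collide at t=1
Pair (1,2): pos 4,7 vel -4,1 -> not approaching (rel speed -5 <= 0)
Pair (2,3): pos 7,12 vel 1,3 -> not approaching (rel speed -2 <= 0)
Earliest collision: t=1 between 0 and 1

Answer: 1 0 1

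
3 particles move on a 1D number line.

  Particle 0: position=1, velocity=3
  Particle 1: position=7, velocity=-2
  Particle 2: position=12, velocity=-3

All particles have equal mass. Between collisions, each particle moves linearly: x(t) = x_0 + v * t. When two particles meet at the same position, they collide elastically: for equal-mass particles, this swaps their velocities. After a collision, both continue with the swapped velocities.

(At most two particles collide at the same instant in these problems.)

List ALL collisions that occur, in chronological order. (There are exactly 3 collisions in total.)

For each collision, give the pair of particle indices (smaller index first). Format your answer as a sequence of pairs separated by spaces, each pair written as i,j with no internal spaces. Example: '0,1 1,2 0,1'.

Collision at t=6/5: particles 0 and 1 swap velocities; positions: p0=23/5 p1=23/5 p2=42/5; velocities now: v0=-2 v1=3 v2=-3
Collision at t=11/6: particles 1 and 2 swap velocities; positions: p0=10/3 p1=13/2 p2=13/2; velocities now: v0=-2 v1=-3 v2=3
Collision at t=5: particles 0 and 1 swap velocities; positions: p0=-3 p1=-3 p2=16; velocities now: v0=-3 v1=-2 v2=3

Answer: 0,1 1,2 0,1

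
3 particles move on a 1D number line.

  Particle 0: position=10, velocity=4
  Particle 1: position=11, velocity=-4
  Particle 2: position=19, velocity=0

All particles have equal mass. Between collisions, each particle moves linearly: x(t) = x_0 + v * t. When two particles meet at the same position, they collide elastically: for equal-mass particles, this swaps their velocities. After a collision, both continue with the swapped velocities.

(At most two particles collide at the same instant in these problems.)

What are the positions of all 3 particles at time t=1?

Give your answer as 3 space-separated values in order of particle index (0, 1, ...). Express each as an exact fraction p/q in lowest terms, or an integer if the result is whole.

Collision at t=1/8: particles 0 and 1 swap velocities; positions: p0=21/2 p1=21/2 p2=19; velocities now: v0=-4 v1=4 v2=0
Advance to t=1 (no further collisions before then); velocities: v0=-4 v1=4 v2=0; positions = 7 14 19

Answer: 7 14 19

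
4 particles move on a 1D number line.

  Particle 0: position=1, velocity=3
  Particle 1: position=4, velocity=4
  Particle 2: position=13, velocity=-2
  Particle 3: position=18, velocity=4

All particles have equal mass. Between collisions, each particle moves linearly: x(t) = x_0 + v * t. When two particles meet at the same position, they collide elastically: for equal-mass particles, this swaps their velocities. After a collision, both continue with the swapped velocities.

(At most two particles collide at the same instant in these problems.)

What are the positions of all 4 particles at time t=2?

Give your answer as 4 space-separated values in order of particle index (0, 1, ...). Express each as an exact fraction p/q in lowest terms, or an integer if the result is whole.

Collision at t=3/2: particles 1 and 2 swap velocities; positions: p0=11/2 p1=10 p2=10 p3=24; velocities now: v0=3 v1=-2 v2=4 v3=4
Advance to t=2 (no further collisions before then); velocities: v0=3 v1=-2 v2=4 v3=4; positions = 7 9 12 26

Answer: 7 9 12 26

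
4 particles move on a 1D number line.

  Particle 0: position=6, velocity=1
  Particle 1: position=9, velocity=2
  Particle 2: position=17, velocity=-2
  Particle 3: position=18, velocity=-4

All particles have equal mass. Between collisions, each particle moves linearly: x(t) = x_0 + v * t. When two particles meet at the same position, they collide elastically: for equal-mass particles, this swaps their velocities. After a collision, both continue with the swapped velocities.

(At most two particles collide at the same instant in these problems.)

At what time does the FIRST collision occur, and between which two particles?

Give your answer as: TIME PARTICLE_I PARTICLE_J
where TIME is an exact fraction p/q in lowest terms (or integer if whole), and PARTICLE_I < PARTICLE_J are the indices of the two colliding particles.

Answer: 1/2 2 3

Derivation:
Pair (0,1): pos 6,9 vel 1,2 -> not approaching (rel speed -1 <= 0)
Pair (1,2): pos 9,17 vel 2,-2 -> gap=8, closing at 4/unit, collide at t=2
Pair (2,3): pos 17,18 vel -2,-4 -> gap=1, closing at 2/unit, collide at t=1/2
Earliest collision: t=1/2 between 2 and 3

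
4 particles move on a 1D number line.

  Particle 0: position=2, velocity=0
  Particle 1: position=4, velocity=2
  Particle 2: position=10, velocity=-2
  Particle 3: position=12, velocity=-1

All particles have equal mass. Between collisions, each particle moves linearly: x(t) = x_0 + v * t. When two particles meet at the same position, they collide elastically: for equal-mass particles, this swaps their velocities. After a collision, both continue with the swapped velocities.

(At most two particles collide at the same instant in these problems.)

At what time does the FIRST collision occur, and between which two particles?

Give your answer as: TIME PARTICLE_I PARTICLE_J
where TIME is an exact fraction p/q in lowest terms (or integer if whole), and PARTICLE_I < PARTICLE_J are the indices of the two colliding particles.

Pair (0,1): pos 2,4 vel 0,2 -> not approaching (rel speed -2 <= 0)
Pair (1,2): pos 4,10 vel 2,-2 -> gap=6, closing at 4/unit, collide at t=3/2
Pair (2,3): pos 10,12 vel -2,-1 -> not approaching (rel speed -1 <= 0)
Earliest collision: t=3/2 between 1 and 2

Answer: 3/2 1 2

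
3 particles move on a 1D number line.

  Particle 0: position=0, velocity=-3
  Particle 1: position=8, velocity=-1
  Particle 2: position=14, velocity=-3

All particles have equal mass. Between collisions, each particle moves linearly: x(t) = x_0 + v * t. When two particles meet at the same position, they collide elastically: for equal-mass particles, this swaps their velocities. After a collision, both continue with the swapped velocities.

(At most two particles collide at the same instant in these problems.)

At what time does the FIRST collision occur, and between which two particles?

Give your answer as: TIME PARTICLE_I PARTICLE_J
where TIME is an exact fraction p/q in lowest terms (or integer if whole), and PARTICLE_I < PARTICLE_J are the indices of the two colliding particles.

Pair (0,1): pos 0,8 vel -3,-1 -> not approaching (rel speed -2 <= 0)
Pair (1,2): pos 8,14 vel -1,-3 -> gap=6, closing at 2/unit, collide at t=3
Earliest collision: t=3 between 1 and 2

Answer: 3 1 2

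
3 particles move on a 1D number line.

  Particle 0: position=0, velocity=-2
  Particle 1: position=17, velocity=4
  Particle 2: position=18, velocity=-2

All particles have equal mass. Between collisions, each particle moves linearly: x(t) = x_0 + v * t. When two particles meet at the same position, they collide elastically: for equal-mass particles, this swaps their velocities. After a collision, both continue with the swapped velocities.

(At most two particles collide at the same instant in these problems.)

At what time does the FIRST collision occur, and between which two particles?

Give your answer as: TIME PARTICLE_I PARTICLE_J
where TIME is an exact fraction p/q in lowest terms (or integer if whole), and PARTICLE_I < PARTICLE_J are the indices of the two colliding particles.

Answer: 1/6 1 2

Derivation:
Pair (0,1): pos 0,17 vel -2,4 -> not approaching (rel speed -6 <= 0)
Pair (1,2): pos 17,18 vel 4,-2 -> gap=1, closing at 6/unit, collide at t=1/6
Earliest collision: t=1/6 between 1 and 2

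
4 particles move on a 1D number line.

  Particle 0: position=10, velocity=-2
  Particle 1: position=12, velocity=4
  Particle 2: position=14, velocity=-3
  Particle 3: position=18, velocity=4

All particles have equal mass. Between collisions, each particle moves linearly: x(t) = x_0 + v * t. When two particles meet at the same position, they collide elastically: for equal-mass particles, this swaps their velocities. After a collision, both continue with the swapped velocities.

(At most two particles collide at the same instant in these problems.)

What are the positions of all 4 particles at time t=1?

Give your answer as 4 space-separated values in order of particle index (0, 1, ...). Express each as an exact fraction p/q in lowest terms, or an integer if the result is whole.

Answer: 8 11 16 22

Derivation:
Collision at t=2/7: particles 1 and 2 swap velocities; positions: p0=66/7 p1=92/7 p2=92/7 p3=134/7; velocities now: v0=-2 v1=-3 v2=4 v3=4
Advance to t=1 (no further collisions before then); velocities: v0=-2 v1=-3 v2=4 v3=4; positions = 8 11 16 22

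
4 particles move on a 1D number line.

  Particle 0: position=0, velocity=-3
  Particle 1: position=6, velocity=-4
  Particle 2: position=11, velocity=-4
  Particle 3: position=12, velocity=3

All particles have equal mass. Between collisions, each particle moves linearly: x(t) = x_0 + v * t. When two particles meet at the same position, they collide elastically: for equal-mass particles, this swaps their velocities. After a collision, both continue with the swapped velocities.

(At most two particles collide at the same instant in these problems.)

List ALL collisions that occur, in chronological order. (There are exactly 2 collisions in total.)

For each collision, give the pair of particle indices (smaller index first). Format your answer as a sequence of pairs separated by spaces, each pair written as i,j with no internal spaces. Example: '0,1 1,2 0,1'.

Answer: 0,1 1,2

Derivation:
Collision at t=6: particles 0 and 1 swap velocities; positions: p0=-18 p1=-18 p2=-13 p3=30; velocities now: v0=-4 v1=-3 v2=-4 v3=3
Collision at t=11: particles 1 and 2 swap velocities; positions: p0=-38 p1=-33 p2=-33 p3=45; velocities now: v0=-4 v1=-4 v2=-3 v3=3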